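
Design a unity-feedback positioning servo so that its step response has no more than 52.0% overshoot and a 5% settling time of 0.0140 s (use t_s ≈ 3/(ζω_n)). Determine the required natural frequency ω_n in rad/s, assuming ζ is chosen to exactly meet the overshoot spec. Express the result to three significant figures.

ω_n ≈ 1050 rad/s

Inverting the overshoot relation: ζ = |ln 0.520|/√(π² + ln²0.520) = 0.204.
Then ω_n = 3/(ζ t_s) = 3/(0.204 × 0.0140) = 1050 rad/s.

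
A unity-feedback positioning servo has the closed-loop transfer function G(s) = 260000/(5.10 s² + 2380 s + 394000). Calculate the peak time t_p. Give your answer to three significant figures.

Dividing through by 5.10: denominator becomes s² + 466.7 s + 77250.
So ω_n = √77250 = 278 rad/s and ζ = 466.7/(2·278) = 0.839.
ω_d = ω_n√(1−ζ²) = 151 rad/s. t_p = π/ω_d = 0.0208 s.

t_p ≈ 0.0208 s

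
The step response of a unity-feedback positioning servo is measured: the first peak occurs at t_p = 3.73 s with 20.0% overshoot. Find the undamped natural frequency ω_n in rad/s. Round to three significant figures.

From the overshoot, ζ = −ln(OS)/√(π²+ln²(OS)) = 0.456.
t_p = π/ω_d ⇒ ω_d = 0.842 rad/s; then ω_n = ω_d/√(1−ζ²) = 0.946 rad/s.

ω_n ≈ 0.946 rad/s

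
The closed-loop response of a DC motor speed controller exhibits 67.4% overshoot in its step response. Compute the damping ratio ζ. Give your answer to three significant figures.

ζ ≈ 0.125

Inverting the overshoot relation: ζ = |ln 0.674|/√(π² + ln²0.674) = 0.125.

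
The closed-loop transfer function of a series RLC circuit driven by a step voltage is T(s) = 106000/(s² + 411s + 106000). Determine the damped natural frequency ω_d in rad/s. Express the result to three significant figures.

ω_d ≈ 253 rad/s

Matching coefficients with s² + 2ζω_n s + ω_n² gives ω_n² = 106000 ⇒ ω_n = 326 rad/s, and ζ = 411/(2ω_n) = 0.631.
The damped frequency ω_d = ω_n√(1−ζ²) = 253 rad/s.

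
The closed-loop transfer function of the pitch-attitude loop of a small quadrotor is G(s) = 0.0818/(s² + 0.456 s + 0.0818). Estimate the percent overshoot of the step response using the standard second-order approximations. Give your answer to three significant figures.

%OS ≈ 1.58%

Matching coefficients with s² + 2ζω_n s + ω_n² gives ω_n² = 0.0818 ⇒ ω_n = 0.286 rad/s, and ζ = 0.456/(2ω_n) = 0.797.
%OS = 100 e^{−πζ/√(1−ζ²)} with ζ = 0.797 gives 1.58%.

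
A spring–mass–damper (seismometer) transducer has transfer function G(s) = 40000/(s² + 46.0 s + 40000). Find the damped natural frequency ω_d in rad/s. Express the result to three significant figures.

Comparing the denominator to s² + 2ζω_n s + ω_n²: ω_n = √40000 = 200 rad/s, and 2ζω_n = 46.0 so ζ = 46.0/(2·200) = 0.115.
ω_d = ω_n√(1−ζ²) = 199 rad/s.

ω_d ≈ 199 rad/s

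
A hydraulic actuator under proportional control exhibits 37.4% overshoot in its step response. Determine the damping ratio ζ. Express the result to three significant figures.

Inverting the overshoot relation: ζ = |ln 0.374|/√(π² + ln²0.374) = 0.299.

ζ ≈ 0.299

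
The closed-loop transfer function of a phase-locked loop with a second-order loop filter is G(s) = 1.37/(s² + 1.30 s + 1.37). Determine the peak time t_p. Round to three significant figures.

t_p ≈ 3.23 s

ω_n = √1.37 = 1.17 rad/s; ζ = 1.30/(2·1.17) = 0.555.
The damped frequency ω_d = ω_n√(1−ζ²) = 0.973 rad/s. Then t_p = π/ω_d = 3.23 s.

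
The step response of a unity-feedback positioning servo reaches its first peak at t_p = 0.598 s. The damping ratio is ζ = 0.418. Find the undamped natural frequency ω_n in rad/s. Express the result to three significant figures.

ω_n ≈ 5.78 rad/s

Peak time t_p = π/ω_d, so ω_d = π/t_p = π/0.598 = 5.25 rad/s.
ω_n = ω_d/√(1−ζ²) = 5.25/√0.825 = 5.78 rad/s.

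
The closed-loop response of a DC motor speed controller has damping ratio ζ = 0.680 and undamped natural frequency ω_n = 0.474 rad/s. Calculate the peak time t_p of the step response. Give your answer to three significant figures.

The damped frequency is ω_d = ω_n√(1−ζ²) = 0.474·√(1−0.462) = 0.348 rad/s.
Peak time t_p = π/ω_d = π/0.348 = 9.04 s.

t_p ≈ 9.04 s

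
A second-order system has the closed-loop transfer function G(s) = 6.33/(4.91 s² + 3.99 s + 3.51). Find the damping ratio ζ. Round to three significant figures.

ζ ≈ 0.481

Dividing through by 4.91: denominator becomes s² + 0.8126 s + 0.7149.
So ω_n = √0.7149 = 0.845 rad/s and ζ = 0.8126/(2·0.845) = 0.481.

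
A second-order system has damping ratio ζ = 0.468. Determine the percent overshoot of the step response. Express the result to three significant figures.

%OS ≈ 18.9%

For an underdamped second-order system, %OS = 100·exp(−πζ/√(1−ζ²)).
πζ/√(1−ζ²) = π·0.468/√(1−0.219) = 1.664, so %OS = 100·e^(−1.664) = 18.9%.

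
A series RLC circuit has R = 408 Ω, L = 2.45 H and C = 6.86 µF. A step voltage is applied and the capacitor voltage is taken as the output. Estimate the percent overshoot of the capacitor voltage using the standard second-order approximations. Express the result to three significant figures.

For a series RLC circuit (capacitor voltage as output), ω_n = 1/√(LC) = 1/√(2.45 H · 6.86 µF) = 244 rad/s.
ζ = (R/2)·√(C/L) = (408/2)·√(6.86 µF/2.45 H) = 0.341.
%OS = 100·exp(−πζ/√(1−ζ²)) = 32.0%.

%OS ≈ 32.0%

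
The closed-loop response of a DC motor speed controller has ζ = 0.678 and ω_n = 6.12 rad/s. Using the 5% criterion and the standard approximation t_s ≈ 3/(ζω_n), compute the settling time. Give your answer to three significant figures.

t_s ≈ 3/(ζω_n) = 3/(0.678 × 6.12) = 0.723 s.

t_s ≈ 0.723 s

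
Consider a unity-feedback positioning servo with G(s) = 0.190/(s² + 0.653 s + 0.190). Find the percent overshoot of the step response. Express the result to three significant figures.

%OS ≈ 2.87%

Matching coefficients with s² + 2ζω_n s + ω_n² gives ω_n² = 0.190 ⇒ ω_n = 0.436 rad/s, and ζ = 0.653/(2ω_n) = 0.749.
Overshoot: exp(−π·0.749/√(1−0.749²)) = 0.0287, i.e. 2.87%.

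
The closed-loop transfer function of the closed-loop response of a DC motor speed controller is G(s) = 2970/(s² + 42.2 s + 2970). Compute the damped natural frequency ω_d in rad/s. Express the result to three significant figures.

ω_d ≈ 50.2 rad/s

Comparing the denominator to s² + 2ζω_n s + ω_n²: ω_n = √2970 = 54.5 rad/s, and 2ζω_n = 42.2 so ζ = 42.2/(2·54.5) = 0.387.
The damped frequency ω_d = ω_n√(1−ζ²) = 50.2 rad/s.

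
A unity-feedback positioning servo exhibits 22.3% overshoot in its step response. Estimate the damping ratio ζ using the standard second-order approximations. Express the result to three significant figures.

From %OS = 100·exp(−πζ/√(1−ζ²)), invert to get ζ = −ln(OS)/√(π² + ln²(OS)) with OS = 0.223.
−ln 0.223 = 1.501, so ζ = 1.501/√(π² + 2.252) = 0.431.

ζ ≈ 0.431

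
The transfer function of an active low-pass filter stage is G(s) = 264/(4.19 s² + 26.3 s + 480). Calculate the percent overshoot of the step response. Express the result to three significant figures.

%OS ≈ 38.2%

Dividing through by 4.19: denominator becomes s² + 6.277 s + 114.6.
So ω_n = √114.6 = 10.7 rad/s and ζ = 6.277/(2·10.7) = 0.293.
%OS = 100 e^{−πζ/√(1−ζ²)} with ζ = 0.293 gives 38.2%.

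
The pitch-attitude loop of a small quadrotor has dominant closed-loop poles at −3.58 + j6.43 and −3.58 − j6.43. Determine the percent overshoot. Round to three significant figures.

%OS ≈ 17.4%

The poles are at −σ ± jω_d with σ = 3.58 and ω_d = 6.43, so ω_n = √(σ²+ω_d²) = 7.36 rad/s and ζ = σ/ω_n = 0.486.
%OS = 100·exp(−πζ/√(1−ζ²)) = 17.4%.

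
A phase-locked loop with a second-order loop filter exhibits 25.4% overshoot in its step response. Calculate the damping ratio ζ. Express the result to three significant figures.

ζ ≈ 0.400

From %OS = 100·exp(−πζ/√(1−ζ²)), invert to get ζ = −ln(OS)/√(π² + ln²(OS)) with OS = 0.254.
−ln 0.254 = 1.370, so ζ = 1.370/√(π² + 1.878) = 0.400.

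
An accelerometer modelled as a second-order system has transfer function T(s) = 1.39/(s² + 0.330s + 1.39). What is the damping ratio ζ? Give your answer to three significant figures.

ζ ≈ 0.140

ω_n = √1.39 = 1.18 rad/s; ζ = 0.330/(2·1.18) = 0.140.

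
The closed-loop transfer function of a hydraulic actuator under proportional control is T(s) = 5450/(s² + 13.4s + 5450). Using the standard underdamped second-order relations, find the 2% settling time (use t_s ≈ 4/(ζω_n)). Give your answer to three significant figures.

ω_n = √5450 = 73.8 rad/s; ζ = 13.4/(2·73.8) = 0.0908.
t_s ≈ 4/(ζω_n) = 4/(0.0908·73.8) = 0.597 s.

t_s ≈ 0.597 s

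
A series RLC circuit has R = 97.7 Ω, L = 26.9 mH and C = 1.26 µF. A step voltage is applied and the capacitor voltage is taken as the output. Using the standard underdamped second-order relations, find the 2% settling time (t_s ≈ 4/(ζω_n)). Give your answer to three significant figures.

t_s ≈ 0.00220 s

For a series RLC circuit (capacitor voltage as output), ω_n = 1/√(LC) = 1/√(26.9 mH · 1.26 µF) = 5430 rad/s.
ζ = (R/2)·√(C/L) = (97.7/2)·√(1.26 µF/26.9 mH) = 0.334.
t_s ≈ 4/(ζω_n) = 0.00220 s.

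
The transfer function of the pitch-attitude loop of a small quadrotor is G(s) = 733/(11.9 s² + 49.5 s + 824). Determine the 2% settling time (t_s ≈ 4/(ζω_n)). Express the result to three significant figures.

t_s ≈ 1.92 s

Dividing through by 11.9: denominator becomes s² + 4.160 s + 69.24.
So ω_n = √69.24 = 8.32 rad/s and ζ = 4.160/(2·8.32) = 0.250.
t_s ≈ 4/(ζω_n) = 1.92 s.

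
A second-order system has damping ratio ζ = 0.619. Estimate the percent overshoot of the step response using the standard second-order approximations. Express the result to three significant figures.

For an underdamped second-order system, %OS = 100·exp(−πζ/√(1−ζ²)).
πζ/√(1−ζ²) = π·0.619/√(1−0.383) = 2.476, so %OS = 100·e^(−2.476) = 8.41%.

%OS ≈ 8.41%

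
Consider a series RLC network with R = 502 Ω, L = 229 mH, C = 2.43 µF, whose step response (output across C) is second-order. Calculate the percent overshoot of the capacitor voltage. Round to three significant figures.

%OS ≈ 1.15%

For a series RLC circuit (capacitor voltage as output), ω_n = 1/√(LC) = 1/√(229 mH · 2.43 µF) = 1340 rad/s.
ζ = (R/2)·√(C/L) = (502/2)·√(2.43 µF/229 mH) = 0.818.
Overshoot: exp(−π·0.818/√(1−0.818²)) = 0.0115, i.e. 1.15%.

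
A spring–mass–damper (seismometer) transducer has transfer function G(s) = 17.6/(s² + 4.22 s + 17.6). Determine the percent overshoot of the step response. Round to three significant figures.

%OS ≈ 16.1%

Comparing the denominator to s² + 2ζω_n s + ω_n²: ω_n = √17.6 = 4.20 rad/s, and 2ζω_n = 4.22 so ζ = 4.22/(2·4.20) = 0.503.
%OS = 100 e^{−πζ/√(1−ζ²)} with ζ = 0.503 gives 16.1%.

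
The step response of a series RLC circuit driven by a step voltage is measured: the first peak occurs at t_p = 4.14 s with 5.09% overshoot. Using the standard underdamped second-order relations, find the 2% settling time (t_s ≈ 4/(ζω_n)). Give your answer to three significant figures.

t_s ≈ 5.56 s

The overshoot fixes ζ = −ln(OS)/√(π²+ln²(OS)) = 0.688.
From t_p = π/ω_d, ω_d = π/4.14 = 0.759 rad/s, so ω_n = ω_d/√(1−ζ²) = 1.05 rad/s.
t_s ≈ 4/(ζω_n) = 4/(0.688·1.05) = 5.56 s.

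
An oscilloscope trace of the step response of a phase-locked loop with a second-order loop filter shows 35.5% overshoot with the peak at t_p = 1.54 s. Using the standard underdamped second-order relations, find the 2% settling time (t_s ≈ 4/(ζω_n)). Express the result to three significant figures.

From the overshoot, ζ = −ln(OS)/√(π²+ln²(OS)) = 0.313.
From t_p = π/ω_d, ω_d = π/1.54 = 2.04 rad/s, so ω_n = ω_d/√(1−ζ²) = 2.15 rad/s.
t_s ≈ 4/(ζω_n) = 4/(0.313·2.15) = 5.95 s.

t_s ≈ 5.95 s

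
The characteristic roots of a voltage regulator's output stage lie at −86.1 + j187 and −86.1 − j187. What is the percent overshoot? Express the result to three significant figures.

%OS ≈ 23.5%

With σ = 86.1, ω_d = 187: ω_n = √(σ²+ω_d²) = 206 rad/s, ζ = σ/ω_n = 0.418.
%OS = 100·exp(−πζ/√(1−ζ²)) = 23.5%.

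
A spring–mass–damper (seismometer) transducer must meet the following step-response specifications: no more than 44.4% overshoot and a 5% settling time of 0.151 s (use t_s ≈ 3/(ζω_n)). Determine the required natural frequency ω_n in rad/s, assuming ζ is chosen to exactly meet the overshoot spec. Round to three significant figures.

ζ = −ln(OS)/√(π² + (ln OS)²). With OS = 0.444, ln OS = −0.8119 and ζ = 0.8119/3.245 = 0.250.
From t_s ≈ 3/(ζω_n): ω_n = 3/(ζ·t_s) = 3/(0.250·0.151) = 79.4 rad/s.

ω_n ≈ 79.4 rad/s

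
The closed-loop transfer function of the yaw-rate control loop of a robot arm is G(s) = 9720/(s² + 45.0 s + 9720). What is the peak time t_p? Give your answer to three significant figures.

Matching coefficients with s² + 2ζω_n s + ω_n² gives ω_n² = 9720 ⇒ ω_n = 98.6 rad/s, and ζ = 45.0/(2ω_n) = 0.228.
ω_d = 98.6·√(1 − 0.228²) = 96.0 rad/s. Then t_p = π/ω_d = 0.0327 s.

t_p ≈ 0.0327 s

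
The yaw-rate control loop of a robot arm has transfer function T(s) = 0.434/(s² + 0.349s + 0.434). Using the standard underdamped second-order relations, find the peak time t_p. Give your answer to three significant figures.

ω_n = √0.434 = 0.659 rad/s; ζ = 0.349/(2·0.659) = 0.265.
The damped frequency ω_d = ω_n√(1−ζ²) = 0.635 rad/s. Then t_p = π/ω_d = 4.95 s.

t_p ≈ 4.95 s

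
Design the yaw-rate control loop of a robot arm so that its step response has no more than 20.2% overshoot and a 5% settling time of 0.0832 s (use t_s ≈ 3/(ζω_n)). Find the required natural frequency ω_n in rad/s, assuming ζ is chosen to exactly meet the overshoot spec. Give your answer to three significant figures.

Inverting the overshoot relation: ζ = |ln 0.202|/√(π² + ln²0.202) = 0.454.
From t_s ≈ 3/(ζω_n): ω_n = 3/(ζ·t_s) = 3/(0.454·0.0832) = 79.5 rad/s.

ω_n ≈ 79.5 rad/s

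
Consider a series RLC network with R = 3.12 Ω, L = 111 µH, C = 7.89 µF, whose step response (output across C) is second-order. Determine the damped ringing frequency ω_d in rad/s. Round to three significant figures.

For a series RLC circuit (capacitor voltage as output), ω_n = 1/√(LC) = 1/√(111 µH · 7.89 µF) = 33800 rad/s.
ζ = (R/2)·√(C/L) = (3.12/2)·√(7.89 µF/111 µH) = 0.416.
The damped frequency ω_d = ω_n√(1−ζ²) = 30700 rad/s.

ω_d ≈ 30700 rad/s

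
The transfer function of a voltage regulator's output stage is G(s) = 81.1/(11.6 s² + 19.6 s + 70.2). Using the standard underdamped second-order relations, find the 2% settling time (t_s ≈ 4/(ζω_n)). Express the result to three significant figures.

t_s ≈ 4.73 s

Dividing through by 11.6: denominator becomes s² + 1.690 s + 6.052.
So ω_n = √6.052 = 2.46 rad/s and ζ = 1.690/(2·2.46) = 0.343.
t_s ≈ 4/(ζω_n) = 4.73 s.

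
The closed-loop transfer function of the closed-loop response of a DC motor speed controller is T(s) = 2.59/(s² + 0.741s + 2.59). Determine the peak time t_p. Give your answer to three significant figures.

Comparing the denominator to s² + 2ζω_n s + ω_n²: ω_n = √2.59 = 1.61 rad/s, and 2ζω_n = 0.741 so ζ = 0.741/(2·1.61) = 0.230.
ω_d = 1.61·√(1 − 0.230²) = 1.57 rad/s. Then t_p = π/ω_d = 2.01 s.

t_p ≈ 2.01 s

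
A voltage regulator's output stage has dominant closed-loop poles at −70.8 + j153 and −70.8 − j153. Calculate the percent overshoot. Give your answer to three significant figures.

|pole| = ω_n = √(70.8² + 153²) = 169 rad/s; ζ = cos θ = σ/ω_n = 0.420.
%OS = 100·exp(−πζ/√(1−ζ²)) = 23.4%.

%OS ≈ 23.4%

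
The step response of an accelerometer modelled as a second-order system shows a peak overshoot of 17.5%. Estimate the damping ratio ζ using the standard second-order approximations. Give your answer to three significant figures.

ζ ≈ 0.485

Inverting the overshoot relation: ζ = |ln 0.175|/√(π² + ln²0.175) = 0.485.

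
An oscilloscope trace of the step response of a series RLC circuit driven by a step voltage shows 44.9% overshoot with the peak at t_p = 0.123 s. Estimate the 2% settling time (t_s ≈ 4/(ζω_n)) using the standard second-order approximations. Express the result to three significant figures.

From the overshoot, ζ = −ln(OS)/√(π²+ln²(OS)) = 0.247.
From t_p = π/ω_d, ω_d = π/0.123 = 25.5 rad/s, so ω_n = ω_d/√(1−ζ²) = 26.4 rad/s.
t_s ≈ 4/(ζω_n) = 4/(0.247·26.4) = 0.614 s.

t_s ≈ 0.614 s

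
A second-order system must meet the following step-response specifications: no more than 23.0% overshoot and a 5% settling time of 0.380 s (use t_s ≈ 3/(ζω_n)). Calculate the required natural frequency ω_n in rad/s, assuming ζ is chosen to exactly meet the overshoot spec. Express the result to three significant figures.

ω_n ≈ 18.6 rad/s

Inverting the overshoot relation: ζ = |ln 0.230|/√(π² + ln²0.230) = 0.424.
Then ω_n = 3/(ζ t_s) = 3/(0.424 × 0.380) = 18.6 rad/s.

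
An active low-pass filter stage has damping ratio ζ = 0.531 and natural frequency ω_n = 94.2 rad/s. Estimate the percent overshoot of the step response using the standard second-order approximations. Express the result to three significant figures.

For an underdamped second-order system, %OS = 100·exp(−πζ/√(1−ζ²)).
πζ/√(1−ζ²) = π·0.531/√(1−0.282) = 1.969, so %OS = 100·e^(−1.969) = 14.0%.

%OS ≈ 14.0%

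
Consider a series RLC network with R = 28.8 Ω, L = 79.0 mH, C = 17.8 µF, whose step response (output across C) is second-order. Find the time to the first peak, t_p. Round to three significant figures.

t_p ≈ 0.00382 s

For a series RLC circuit (capacitor voltage as output), ω_n = 1/√(LC) = 1/√(79.0 mH · 17.8 µF) = 843 rad/s.
ζ = (R/2)·√(C/L) = (28.8/2)·√(17.8 µF/79.0 mH) = 0.216.
The damped frequency ω_d = ω_n√(1−ζ²) = 823 rad/s. t_p = π/ω_d = 0.00382 s.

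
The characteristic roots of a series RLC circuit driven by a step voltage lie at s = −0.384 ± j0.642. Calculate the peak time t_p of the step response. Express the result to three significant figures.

t_p ≈ 4.89 s

t_p = π/ω_d with ω_d = 0.642 (the imaginary part), so t_p = 4.89 s.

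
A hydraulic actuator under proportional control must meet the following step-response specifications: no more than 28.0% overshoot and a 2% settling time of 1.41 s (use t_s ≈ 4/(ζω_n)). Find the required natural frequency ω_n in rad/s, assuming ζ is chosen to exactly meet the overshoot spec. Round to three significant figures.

ω_n ≈ 7.55 rad/s

Inverting the overshoot relation: ζ = |ln 0.280|/√(π² + ln²0.280) = 0.376.
Then ω_n = 4/(ζ t_s) = 4/(0.376 × 1.41) = 7.55 rad/s.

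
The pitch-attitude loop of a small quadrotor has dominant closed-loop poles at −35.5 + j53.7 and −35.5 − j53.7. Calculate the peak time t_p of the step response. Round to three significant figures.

t_p = π/ω_d with ω_d = 53.7 (the imaginary part), so t_p = 0.0585 s.

t_p ≈ 0.0585 s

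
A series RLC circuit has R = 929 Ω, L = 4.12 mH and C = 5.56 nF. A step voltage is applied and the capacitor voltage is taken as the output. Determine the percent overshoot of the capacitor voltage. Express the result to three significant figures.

For a series RLC circuit (capacitor voltage as output), ω_n = 1/√(LC) = 1/√(4.12 mH · 5.56 nF) = 209000 rad/s.
ζ = (R/2)·√(C/L) = (929/2)·√(5.56 nF/4.12 mH) = 0.540.
%OS = 100 e^{−πζ/√(1−ζ²)} with ζ = 0.540 gives 13.4%.

%OS ≈ 13.4%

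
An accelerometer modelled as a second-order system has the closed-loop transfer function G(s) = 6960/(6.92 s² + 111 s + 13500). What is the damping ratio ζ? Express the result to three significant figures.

ζ ≈ 0.182

Dividing through by 6.92: denominator becomes s² + 16.04 s + 1951.
So ω_n = √1951 = 44.2 rad/s and ζ = 16.04/(2·44.2) = 0.182.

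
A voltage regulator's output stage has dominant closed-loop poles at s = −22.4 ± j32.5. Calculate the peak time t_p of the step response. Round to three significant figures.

t_p = π/ω_d with ω_d = 32.5 (the imaginary part), so t_p = 0.0967 s.

t_p ≈ 0.0967 s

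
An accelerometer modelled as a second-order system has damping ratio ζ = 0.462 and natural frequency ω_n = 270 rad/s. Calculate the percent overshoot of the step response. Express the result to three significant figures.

For an underdamped second-order system, %OS = 100·exp(−πζ/√(1−ζ²)).
πζ/√(1−ζ²) = π·0.462/√(1−0.213) = 1.637, so %OS = 100·e^(−1.637) = 19.5%.

%OS ≈ 19.5%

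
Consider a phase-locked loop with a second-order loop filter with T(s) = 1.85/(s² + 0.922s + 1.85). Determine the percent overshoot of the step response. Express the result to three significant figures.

%OS ≈ 32.2%

Matching coefficients with s² + 2ζω_n s + ω_n² gives ω_n² = 1.85 ⇒ ω_n = 1.36 rad/s, and ζ = 0.922/(2ω_n) = 0.339.
%OS = 100 e^{−πζ/√(1−ζ²)} with ζ = 0.339 gives 32.2%.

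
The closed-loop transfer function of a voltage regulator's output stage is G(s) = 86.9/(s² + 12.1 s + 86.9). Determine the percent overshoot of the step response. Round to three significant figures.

Comparing the denominator to s² + 2ζω_n s + ω_n²: ω_n = √86.9 = 9.32 rad/s, and 2ζω_n = 12.1 so ζ = 12.1/(2·9.32) = 0.649.
Overshoot: exp(−π·0.649/√(1−0.649²)) = 0.0686, i.e. 6.86%.

%OS ≈ 6.86%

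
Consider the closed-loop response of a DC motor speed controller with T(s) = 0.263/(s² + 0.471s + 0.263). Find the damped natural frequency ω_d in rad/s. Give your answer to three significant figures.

Matching coefficients with s² + 2ζω_n s + ω_n² gives ω_n² = 0.263 ⇒ ω_n = 0.513 rad/s, and ζ = 0.471/(2ω_n) = 0.459.
The damped frequency ω_d = ω_n√(1−ζ²) = 0.456 rad/s.

ω_d ≈ 0.456 rad/s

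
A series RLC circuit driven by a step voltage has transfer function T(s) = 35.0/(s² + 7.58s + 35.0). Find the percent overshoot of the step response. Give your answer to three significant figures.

Comparing the denominator to s² + 2ζω_n s + ω_n²: ω_n = √35.0 = 5.92 rad/s, and 2ζω_n = 7.58 so ζ = 7.58/(2·5.92) = 0.641.
Overshoot: exp(−π·0.641/√(1−0.641²)) = 0.0727, i.e. 7.27%.

%OS ≈ 7.27%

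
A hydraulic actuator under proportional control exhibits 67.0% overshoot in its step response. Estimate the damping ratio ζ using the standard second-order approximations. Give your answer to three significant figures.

From %OS = 100·exp(−πζ/√(1−ζ²)), invert to get ζ = −ln(OS)/√(π² + ln²(OS)) with OS = 0.670.
−ln 0.670 = 0.4005, so ζ = 0.4005/√(π² + 0.1604) = 0.126.

ζ ≈ 0.126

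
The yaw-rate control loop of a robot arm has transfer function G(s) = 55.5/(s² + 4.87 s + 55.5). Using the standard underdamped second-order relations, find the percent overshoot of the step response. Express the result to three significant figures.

Comparing the denominator to s² + 2ζω_n s + ω_n²: ω_n = √55.5 = 7.45 rad/s, and 2ζω_n = 4.87 so ζ = 4.87/(2·7.45) = 0.327.
Overshoot: exp(−π·0.327/√(1−0.327²)) = 0.337, i.e. 33.7%.

%OS ≈ 33.7%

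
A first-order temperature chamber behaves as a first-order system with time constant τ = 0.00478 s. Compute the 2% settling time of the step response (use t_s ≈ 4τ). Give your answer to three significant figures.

t_s ≈ 0.0191 s

t_s ≈ 4τ = 0.0191 s.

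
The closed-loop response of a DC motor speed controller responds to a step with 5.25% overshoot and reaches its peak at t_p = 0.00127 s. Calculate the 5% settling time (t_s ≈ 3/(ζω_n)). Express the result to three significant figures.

t_s ≈ 0.00129 s

The overshoot fixes ζ = −ln(OS)/√(π²+ln²(OS)) = 0.684.
From t_p = π/ω_d, ω_d = π/0.00127 = 2470 rad/s, so ω_n = ω_d/√(1−ζ²) = 3390 rad/s.
t_s ≈ 3/(ζω_n) = 3/(0.684·3390) = 0.00129 s.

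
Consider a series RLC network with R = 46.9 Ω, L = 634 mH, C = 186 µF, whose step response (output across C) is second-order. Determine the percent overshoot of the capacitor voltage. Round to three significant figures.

%OS ≈ 25.2%

For a series RLC circuit (capacitor voltage as output), ω_n = 1/√(LC) = 1/√(634 mH · 186 µF) = 92.1 rad/s.
ζ = (R/2)·√(C/L) = (46.9/2)·√(186 µF/634 mH) = 0.402.
%OS = 100 e^{−πζ/√(1−ζ²)} with ζ = 0.402 gives 25.2%.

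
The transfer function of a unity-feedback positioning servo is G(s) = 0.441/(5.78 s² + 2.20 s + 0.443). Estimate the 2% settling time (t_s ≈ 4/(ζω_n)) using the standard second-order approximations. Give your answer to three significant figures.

t_s ≈ 21.0 s

Dividing through by 5.78: denominator becomes s² + 0.3806 s + 0.07664.
So ω_n = √0.07664 = 0.277 rad/s and ζ = 0.3806/(2·0.277) = 0.687.
t_s ≈ 4/(ζω_n) = 21.0 s.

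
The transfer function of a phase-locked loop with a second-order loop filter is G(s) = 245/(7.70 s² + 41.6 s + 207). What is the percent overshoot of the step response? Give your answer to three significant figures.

%OS ≈ 14.7%

Dividing through by 7.70: denominator becomes s² + 5.403 s + 26.88.
So ω_n = √26.88 = 5.18 rad/s and ζ = 5.403/(2·5.18) = 0.521.
Overshoot: exp(−π·0.521/√(1−0.521²)) = 0.147, i.e. 14.7%.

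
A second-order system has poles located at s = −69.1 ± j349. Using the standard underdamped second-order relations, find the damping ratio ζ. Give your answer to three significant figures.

With σ = 69.1, ω_d = 349: ω_n = √(σ²+ω_d²) = 356 rad/s, ζ = σ/ω_n = 0.194.

ζ ≈ 0.194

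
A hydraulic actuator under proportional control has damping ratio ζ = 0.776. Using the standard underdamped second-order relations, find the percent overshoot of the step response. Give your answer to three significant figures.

%OS ≈ 2.10%

For an underdamped second-order system, %OS = 100·exp(−πζ/√(1−ζ²)).
πζ/√(1−ζ²) = π·0.776/√(1−0.602) = 3.865, so %OS = 100·e^(−3.865) = 2.10%.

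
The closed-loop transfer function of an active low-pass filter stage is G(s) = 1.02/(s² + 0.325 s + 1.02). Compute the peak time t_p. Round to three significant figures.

ω_n = √1.02 = 1.01 rad/s; ζ = 0.325/(2·1.01) = 0.161.
The damped frequency ω_d = ω_n√(1−ζ²) = 0.997 rad/s. Then t_p = π/ω_d = 3.15 s.

t_p ≈ 3.15 s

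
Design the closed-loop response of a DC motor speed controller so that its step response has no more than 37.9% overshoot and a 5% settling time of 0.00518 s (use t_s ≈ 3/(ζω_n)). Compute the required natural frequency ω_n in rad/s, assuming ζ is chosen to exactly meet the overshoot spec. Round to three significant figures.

ω_n ≈ 1960 rad/s

ζ = −ln(OS)/√(π² + (ln OS)²). With OS = 0.379, ln OS = −0.9702 and ζ = 0.9702/3.288 = 0.295.
Then ω_n = 3/(ζ t_s) = 3/(0.295 × 0.00518) = 1960 rad/s.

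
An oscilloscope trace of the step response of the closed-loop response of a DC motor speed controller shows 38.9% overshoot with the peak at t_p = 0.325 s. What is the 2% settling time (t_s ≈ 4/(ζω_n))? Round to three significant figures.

From the overshoot, ζ = −ln(OS)/√(π²+ln²(OS)) = 0.288.
From t_p = π/ω_d, ω_d = π/0.325 = 9.67 rad/s, so ω_n = ω_d/√(1−ζ²) = 10.1 rad/s.
t_s ≈ 4/(ζω_n) = 4/(0.288·10.1) = 1.38 s.

t_s ≈ 1.38 s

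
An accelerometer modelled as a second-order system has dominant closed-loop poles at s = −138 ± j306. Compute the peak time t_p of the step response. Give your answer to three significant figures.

t_p = π/ω_d with ω_d = 306 (the imaginary part), so t_p = 0.0103 s.

t_p ≈ 0.0103 s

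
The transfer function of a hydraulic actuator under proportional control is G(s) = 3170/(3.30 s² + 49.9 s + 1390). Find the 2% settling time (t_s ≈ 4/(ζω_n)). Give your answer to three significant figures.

t_s ≈ 0.529 s

Dividing through by 3.30: denominator becomes s² + 15.12 s + 421.2.
So ω_n = √421.2 = 20.5 rad/s and ζ = 15.12/(2·20.5) = 0.368.
t_s ≈ 4/(ζω_n) = 0.529 s.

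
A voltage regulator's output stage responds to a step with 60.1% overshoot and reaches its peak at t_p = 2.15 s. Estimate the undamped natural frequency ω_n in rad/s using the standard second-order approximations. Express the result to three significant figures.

The overshoot fixes ζ = −ln(OS)/√(π²+ln²(OS)) = 0.160.
t_p = π/ω_d ⇒ ω_d = 1.46 rad/s; then ω_n = ω_d/√(1−ζ²) = 1.48 rad/s.

ω_n ≈ 1.48 rad/s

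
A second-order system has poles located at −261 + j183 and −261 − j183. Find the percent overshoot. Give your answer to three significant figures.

%OS ≈ 1.13%

|pole| = ω_n = √(261² + 183²) = 319 rad/s; ζ = cos θ = σ/ω_n = 0.819.
%OS = 100·exp(−πζ/√(1−ζ²)) = 1.13%.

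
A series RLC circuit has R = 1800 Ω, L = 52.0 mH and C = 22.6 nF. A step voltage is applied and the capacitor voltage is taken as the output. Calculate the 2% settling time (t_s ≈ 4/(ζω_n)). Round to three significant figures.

t_s ≈ 0.000231 s

For a series RLC circuit (capacitor voltage as output), ω_n = 1/√(LC) = 1/√(52.0 mH · 22.6 nF) = 29200 rad/s.
ζ = (R/2)·√(C/L) = (1800/2)·√(22.6 nF/52.0 mH) = 0.593.
t_s ≈ 4/(ζω_n) = 0.000231 s.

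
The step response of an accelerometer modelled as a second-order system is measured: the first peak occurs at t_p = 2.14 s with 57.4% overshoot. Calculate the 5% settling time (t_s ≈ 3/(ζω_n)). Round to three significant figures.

t_s ≈ 11.6 s

ζ from %OS: ζ = |ln 0.574|/√(π²+ln²0.574) = 0.174.
t_p = π/ω_d ⇒ ω_d = 1.47 rad/s; then ω_n = ω_d/√(1−ζ²) = 1.49 rad/s.
t_s ≈ 3/(ζω_n) = 3/(0.174·1.49) = 11.6 s.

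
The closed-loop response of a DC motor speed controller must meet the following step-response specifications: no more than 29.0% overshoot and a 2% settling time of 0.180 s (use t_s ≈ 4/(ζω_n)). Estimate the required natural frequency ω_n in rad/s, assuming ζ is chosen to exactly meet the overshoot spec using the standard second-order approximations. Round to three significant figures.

From %OS = 100·exp(−πζ/√(1−ζ²)), invert to get ζ = −ln(OS)/√(π² + ln²(OS)) with OS = 0.290.
−ln 0.290 = 1.238, so ζ = 1.238/√(π² + 1.532) = 0.367.
Then ω_n = 4/(ζ t_s) = 4/(0.367 × 0.180) = 60.6 rad/s.

ω_n ≈ 60.6 rad/s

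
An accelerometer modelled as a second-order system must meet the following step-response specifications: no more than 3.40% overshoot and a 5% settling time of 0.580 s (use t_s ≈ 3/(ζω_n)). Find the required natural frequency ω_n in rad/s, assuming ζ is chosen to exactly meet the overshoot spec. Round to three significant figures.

ω_n ≈ 7.06 rad/s

ζ = −ln(OS)/√(π² + (ln OS)²). With OS = 0.0340, ln OS = −3.381 and ζ = 3.381/4.616 = 0.733.
Then ω_n = 3/(ζ t_s) = 3/(0.733 × 0.580) = 7.06 rad/s.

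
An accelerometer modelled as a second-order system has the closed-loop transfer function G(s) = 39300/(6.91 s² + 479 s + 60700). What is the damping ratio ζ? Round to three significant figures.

Dividing through by 6.91: denominator becomes s² + 69.32 s + 8784.
So ω_n = √8784 = 93.7 rad/s and ζ = 69.32/(2·93.7) = 0.370.

ζ ≈ 0.370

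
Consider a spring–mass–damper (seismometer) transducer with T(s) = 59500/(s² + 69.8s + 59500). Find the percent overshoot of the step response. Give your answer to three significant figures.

Matching coefficients with s² + 2ζω_n s + ω_n² gives ω_n² = 59500 ⇒ ω_n = 244 rad/s, and ζ = 69.8/(2ω_n) = 0.143.
%OS = 100 e^{−πζ/√(1−ζ²)} with ζ = 0.143 gives 63.5%.

%OS ≈ 63.5%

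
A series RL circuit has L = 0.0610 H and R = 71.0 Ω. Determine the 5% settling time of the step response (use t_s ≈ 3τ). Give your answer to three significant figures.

t_s ≈ 0.00258 s

τ = L/R = 0.0610/71.0 = 0.000859 s.
t_s ≈ 3τ = 0.00258 s.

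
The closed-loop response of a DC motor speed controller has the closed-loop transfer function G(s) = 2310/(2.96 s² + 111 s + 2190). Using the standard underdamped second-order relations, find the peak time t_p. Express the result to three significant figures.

Dividing through by 2.96: denominator becomes s² + 37.50 s + 739.9.
So ω_n = √739.9 = 27.2 rad/s and ζ = 37.50/(2·27.2) = 0.689.
ω_d = 27.2·√(1 − 0.689²) = 19.7 rad/s. t_p = π/ω_d = 0.159 s.

t_p ≈ 0.159 s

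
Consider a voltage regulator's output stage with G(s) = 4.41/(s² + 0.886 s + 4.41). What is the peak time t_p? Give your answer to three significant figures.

ω_n = √4.41 = 2.10 rad/s; ζ = 0.886/(2·2.10) = 0.211.
The damped frequency ω_d = ω_n√(1−ζ²) = 2.05 rad/s. Then t_p = π/ω_d = 1.53 s.

t_p ≈ 1.53 s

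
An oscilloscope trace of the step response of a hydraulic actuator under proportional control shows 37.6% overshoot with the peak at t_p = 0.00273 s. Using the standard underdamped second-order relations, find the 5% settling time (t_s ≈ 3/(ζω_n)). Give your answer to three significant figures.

t_s ≈ 0.00837 s

From the overshoot, ζ = −ln(OS)/√(π²+ln²(OS)) = 0.297.
t_p = π/ω_d ⇒ ω_d = 1150 rad/s; then ω_n = ω_d/√(1−ζ²) = 1210 rad/s.
t_s ≈ 3/(ζω_n) = 3/(0.297·1210) = 0.00837 s.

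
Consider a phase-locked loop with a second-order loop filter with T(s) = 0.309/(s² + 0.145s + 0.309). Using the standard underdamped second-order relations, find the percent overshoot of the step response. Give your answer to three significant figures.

Comparing the denominator to s² + 2ζω_n s + ω_n²: ω_n = √0.309 = 0.556 rad/s, and 2ζω_n = 0.145 so ζ = 0.145/(2·0.556) = 0.130.
Overshoot: exp(−π·0.130/√(1−0.130²)) = 0.661, i.e. 66.1%.

%OS ≈ 66.1%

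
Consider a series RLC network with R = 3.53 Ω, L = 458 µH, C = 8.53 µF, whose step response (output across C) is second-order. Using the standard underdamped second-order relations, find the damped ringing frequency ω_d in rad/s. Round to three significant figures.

For a series RLC circuit (capacitor voltage as output), ω_n = 1/√(LC) = 1/√(458 µH · 8.53 µF) = 16000 rad/s.
ζ = (R/2)·√(C/L) = (3.53/2)·√(8.53 µF/458 µH) = 0.241.
The damped frequency ω_d = ω_n√(1−ζ²) = 15500 rad/s.

ω_d ≈ 15500 rad/s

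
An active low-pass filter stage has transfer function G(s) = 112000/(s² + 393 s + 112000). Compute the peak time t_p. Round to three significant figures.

Matching coefficients with s² + 2ζω_n s + ω_n² gives ω_n² = 112000 ⇒ ω_n = 335 rad/s, and ζ = 393/(2ω_n) = 0.587.
The damped frequency ω_d = ω_n√(1−ζ²) = 271 rad/s. Then t_p = π/ω_d = 0.0116 s.

t_p ≈ 0.0116 s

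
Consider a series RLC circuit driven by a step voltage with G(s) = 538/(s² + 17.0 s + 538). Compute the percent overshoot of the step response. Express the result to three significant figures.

Matching coefficients with s² + 2ζω_n s + ω_n² gives ω_n² = 538 ⇒ ω_n = 23.2 rad/s, and ζ = 17.0/(2ω_n) = 0.366.
Overshoot: exp(−π·0.366/√(1−0.366²)) = 0.290, i.e. 29.0%.

%OS ≈ 29.0%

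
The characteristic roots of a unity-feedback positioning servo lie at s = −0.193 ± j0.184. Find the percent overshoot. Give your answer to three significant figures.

|pole| = ω_n = √(0.193² + 0.184²) = 0.267 rad/s; ζ = cos θ = σ/ω_n = 0.724.
%OS = 100·exp(−πζ/√(1−ζ²)) = 3.71%.

%OS ≈ 3.71%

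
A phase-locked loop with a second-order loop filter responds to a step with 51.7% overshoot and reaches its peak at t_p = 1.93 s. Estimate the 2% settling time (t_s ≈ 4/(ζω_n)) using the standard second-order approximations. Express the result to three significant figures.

ζ from %OS: ζ = |ln 0.517|/√(π²+ln²0.517) = 0.206.
t_p = π/ω_d ⇒ ω_d = 1.63 rad/s; then ω_n = ω_d/√(1−ζ²) = 1.66 rad/s.
t_s ≈ 4/(ζω_n) = 4/(0.206·1.66) = 11.7 s.

t_s ≈ 11.7 s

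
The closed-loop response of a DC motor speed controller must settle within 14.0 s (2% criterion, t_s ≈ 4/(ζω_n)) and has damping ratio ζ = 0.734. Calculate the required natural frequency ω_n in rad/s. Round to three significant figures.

Rearranging t_s ≈ 4/(ζω_n) gives ω_n = 4/(ζ·t_s) = 4/(0.734 × 14.0) = 0.389 rad/s.

ω_n ≈ 0.389 rad/s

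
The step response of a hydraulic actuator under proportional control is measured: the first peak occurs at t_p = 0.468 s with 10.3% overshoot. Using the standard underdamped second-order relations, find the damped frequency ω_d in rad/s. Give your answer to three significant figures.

ω_d ≈ 6.71 rad/s

t_p = π/ω_d, so ω_d = π/0.468 = 6.71 rad/s.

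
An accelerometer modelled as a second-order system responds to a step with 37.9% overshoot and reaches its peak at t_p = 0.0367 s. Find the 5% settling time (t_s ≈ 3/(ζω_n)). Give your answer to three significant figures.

From the overshoot, ζ = −ln(OS)/√(π²+ln²(OS)) = 0.295.
t_p = π/ω_d ⇒ ω_d = 85.6 rad/s; then ω_n = ω_d/√(1−ζ²) = 89.6 rad/s.
t_s ≈ 3/(ζω_n) = 3/(0.295·89.6) = 0.113 s.

t_s ≈ 0.113 s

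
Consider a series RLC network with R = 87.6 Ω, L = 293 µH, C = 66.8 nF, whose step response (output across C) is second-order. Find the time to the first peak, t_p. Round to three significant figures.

For a series RLC circuit (capacitor voltage as output), ω_n = 1/√(LC) = 1/√(293 µH · 66.8 nF) = 226000 rad/s.
ζ = (R/2)·√(C/L) = (87.6/2)·√(66.8 nF/293 µH) = 0.661.
The damped frequency ω_d = ω_n√(1−ζ²) = 170000 rad/s. t_p = π/ω_d = 0.0000185 s.

t_p ≈ 0.0000185 s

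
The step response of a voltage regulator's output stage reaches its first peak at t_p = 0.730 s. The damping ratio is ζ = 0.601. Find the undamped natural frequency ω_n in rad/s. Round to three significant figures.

Peak time t_p = π/ω_d, so ω_d = π/t_p = π/0.730 = 4.30 rad/s.
ω_n = ω_d/√(1−ζ²) = 4.30/√0.639 = 5.38 rad/s.

ω_n ≈ 5.38 rad/s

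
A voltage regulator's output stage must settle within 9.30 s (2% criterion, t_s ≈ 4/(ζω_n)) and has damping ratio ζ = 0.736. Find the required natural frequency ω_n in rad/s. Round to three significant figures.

ω_n ≈ 0.584 rad/s

Rearranging t_s ≈ 4/(ζω_n) gives ω_n = 4/(ζ·t_s) = 4/(0.736 × 9.30) = 0.584 rad/s.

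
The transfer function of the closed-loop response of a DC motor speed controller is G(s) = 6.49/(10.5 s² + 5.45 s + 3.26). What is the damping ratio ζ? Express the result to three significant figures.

ζ ≈ 0.466

Dividing through by 10.5: denominator becomes s² + 0.5190 s + 0.3105.
So ω_n = √0.3105 = 0.557 rad/s and ζ = 0.5190/(2·0.557) = 0.466.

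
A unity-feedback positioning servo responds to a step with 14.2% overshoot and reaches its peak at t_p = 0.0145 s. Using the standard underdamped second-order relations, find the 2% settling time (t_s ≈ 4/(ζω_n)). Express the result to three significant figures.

From the overshoot, ζ = −ln(OS)/√(π²+ln²(OS)) = 0.528.
t_p = π/ω_d ⇒ ω_d = 217 rad/s; then ω_n = ω_d/√(1−ζ²) = 255 rad/s.
t_s ≈ 4/(ζω_n) = 4/(0.528·255) = 0.0297 s.

t_s ≈ 0.0297 s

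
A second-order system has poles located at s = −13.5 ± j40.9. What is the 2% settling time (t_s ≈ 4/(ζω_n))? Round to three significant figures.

t_s ≈ 0.296 s

For poles at −σ ± jω_d, ζω_n = σ = 13.5, so t_s ≈ 4/σ = 0.296 s.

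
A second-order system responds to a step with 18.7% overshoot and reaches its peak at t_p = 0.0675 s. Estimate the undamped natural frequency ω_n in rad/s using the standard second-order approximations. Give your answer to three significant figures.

The overshoot fixes ζ = −ln(OS)/√(π²+ln²(OS)) = 0.471.
From t_p = π/ω_d, ω_d = π/0.0675 = 46.5 rad/s, so ω_n = ω_d/√(1−ζ²) = 52.8 rad/s.

ω_n ≈ 52.8 rad/s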